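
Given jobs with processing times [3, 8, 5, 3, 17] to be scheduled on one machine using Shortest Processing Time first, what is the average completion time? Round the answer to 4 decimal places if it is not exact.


Sort jobs by processing time (SPT order): [3, 3, 5, 8, 17]
Compute completion times sequentially:
  Job 1: processing = 3, completes at 3
  Job 2: processing = 3, completes at 6
  Job 3: processing = 5, completes at 11
  Job 4: processing = 8, completes at 19
  Job 5: processing = 17, completes at 36
Sum of completion times = 75
Average completion time = 75/5 = 15.0

15.0


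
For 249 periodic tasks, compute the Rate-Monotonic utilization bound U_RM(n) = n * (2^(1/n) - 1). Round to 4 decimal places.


Compute 2^(1/249) = 1.0027876018
Subtract 1: 1.0027876018 - 1 = 0.0027876018
Multiply by n: 249 * 0.0027876018 = 0.6941128482
Round to 4 dp: 0.6941

0.6941


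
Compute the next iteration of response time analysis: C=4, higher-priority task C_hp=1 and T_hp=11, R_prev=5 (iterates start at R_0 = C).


R_next = C + ceil(R_prev / T_hp) * C_hp
ceil(5 / 11) = ceil(0.4545) = 1
Interference = 1 * 1 = 1
R_next = 4 + 1 = 5
R_next = R_prev, so the iteration has converged (response time = 5).

5


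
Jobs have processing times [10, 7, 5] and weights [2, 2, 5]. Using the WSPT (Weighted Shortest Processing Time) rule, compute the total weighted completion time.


Compute p/w ratios and sort ascending (WSPT): [(5, 5), (7, 2), (10, 2)]
Compute weighted completion times:
  Job (p=5,w=5): C=5, w*C=5*5=25
  Job (p=7,w=2): C=12, w*C=2*12=24
  Job (p=10,w=2): C=22, w*C=2*22=44
Total weighted completion time = 93

93


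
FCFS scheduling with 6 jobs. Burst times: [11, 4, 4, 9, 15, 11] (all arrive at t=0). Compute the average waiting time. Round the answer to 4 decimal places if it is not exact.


FCFS order (as given): [11, 4, 4, 9, 15, 11]
Waiting times:
  Job 1: wait = 0
  Job 2: wait = 11
  Job 3: wait = 15
  Job 4: wait = 19
  Job 5: wait = 28
  Job 6: wait = 43
Sum of waiting times = 116
Average waiting time = 116/6 = 19.3333

19.3333


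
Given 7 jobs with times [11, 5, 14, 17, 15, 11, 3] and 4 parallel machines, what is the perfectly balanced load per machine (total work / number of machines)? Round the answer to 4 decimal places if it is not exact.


Total processing time = 11 + 5 + 14 + 17 + 15 + 11 + 3 = 76
Number of machines = 4
Ideal balanced load = 76 / 4 = 19.0

19.0


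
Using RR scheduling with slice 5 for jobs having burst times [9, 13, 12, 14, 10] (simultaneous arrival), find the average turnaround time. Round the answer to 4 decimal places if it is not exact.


Time quantum = 5
Execution trace:
  J1 runs 5 units, time = 5
  J2 runs 5 units, time = 10
  J3 runs 5 units, time = 15
  J4 runs 5 units, time = 20
  J5 runs 5 units, time = 25
  J1 runs 4 units, time = 29
  J2 runs 5 units, time = 34
  J3 runs 5 units, time = 39
  J4 runs 5 units, time = 44
  J5 runs 5 units, time = 49
  J2 runs 3 units, time = 52
  J3 runs 2 units, time = 54
  J4 runs 4 units, time = 58
Finish times: [29, 52, 54, 58, 49]
Average turnaround = 242/5 = 48.4

48.4


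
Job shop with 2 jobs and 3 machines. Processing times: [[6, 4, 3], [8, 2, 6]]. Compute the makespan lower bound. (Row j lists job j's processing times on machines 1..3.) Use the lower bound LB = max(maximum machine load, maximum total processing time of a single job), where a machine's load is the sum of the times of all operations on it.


Machine loads:
  Machine 1: 6 + 8 = 14
  Machine 2: 4 + 2 = 6
  Machine 3: 3 + 6 = 9
Max machine load = 14
Job totals:
  Job 1: 13
  Job 2: 16
Max job total = 16
Lower bound = max(14, 16) = 16

16


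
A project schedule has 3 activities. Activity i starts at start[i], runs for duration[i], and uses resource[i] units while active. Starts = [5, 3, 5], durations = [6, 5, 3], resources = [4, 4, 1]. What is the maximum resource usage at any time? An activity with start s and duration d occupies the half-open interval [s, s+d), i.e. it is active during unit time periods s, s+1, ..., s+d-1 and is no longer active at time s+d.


Each activity i is active on [start_i, start_i + duration_i).
Compute total resource usage per time slot:
  t=0: active resources = [], total = 0
  t=1: active resources = [], total = 0
  t=2: active resources = [], total = 0
  t=3: active resources = [4], total = 4
  t=4: active resources = [4], total = 4
  t=5: active resources = [4, 4, 1], total = 9
  t=6: active resources = [4, 4, 1], total = 9
  t=7: active resources = [4, 4, 1], total = 9
  t=8: active resources = [4], total = 4
  t=9: active resources = [4], total = 4
  t=10: active resources = [4], total = 4
Peak resource demand = 9

9


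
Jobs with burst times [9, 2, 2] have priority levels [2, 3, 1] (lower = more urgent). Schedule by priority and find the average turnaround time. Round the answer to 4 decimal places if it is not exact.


Sort by priority (ascending = highest first):
Order: [(1, 2), (2, 9), (3, 2)]
Completion times:
  Priority 1, burst=2, C=2
  Priority 2, burst=9, C=11
  Priority 3, burst=2, C=13
Average turnaround = 26/3 = 8.6667

8.6667


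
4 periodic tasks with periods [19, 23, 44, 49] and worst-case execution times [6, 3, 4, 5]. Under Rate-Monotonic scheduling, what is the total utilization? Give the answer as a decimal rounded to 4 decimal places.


Compute individual utilizations (exact fractions):
  Task 1: C/T = 6/19 (approx. 0.3158)
  Task 2: C/T = 3/23 (approx. 0.1304)
  Task 3: C/T = 4/44 = 1/11 (approx. 0.0909)
  Task 4: C/T = 5/49 (approx. 0.102)
Total utilization U = 6/19 + 3/23 + 1/11 + 5/49 = 150553/235543
Rounded to 4 decimal places: U = 0.6392
RM (Liu & Layland) bound for 4 tasks = 0.756828; compare with U = 150553/235543 (approx. 0.639174)
U <= bound, so schedulable by RM sufficient condition.

0.6392


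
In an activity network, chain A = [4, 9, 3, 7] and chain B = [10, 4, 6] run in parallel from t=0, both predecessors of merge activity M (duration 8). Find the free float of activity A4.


ES(A4) = sum of predecessors on chain A = 16
EF(A4) = ES + duration = 16 + 7 = 23
Successor of A4 is M. ES(M) = max(sum(A), sum(B)) = max(23, 20) = 23
Free float = ES(successor) - EF(current) = 23 - 23 = 0

0


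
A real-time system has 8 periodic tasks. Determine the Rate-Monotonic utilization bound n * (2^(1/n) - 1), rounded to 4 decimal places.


Compute 2^(1/8) = 1.0905077327
Subtract 1: 1.0905077327 - 1 = 0.0905077327
Multiply by n: 8 * 0.0905077327 = 0.7240618616
Round to 4 dp: 0.7241

0.7241


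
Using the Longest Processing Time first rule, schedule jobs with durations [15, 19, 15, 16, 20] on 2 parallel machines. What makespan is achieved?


Sort jobs in decreasing order (LPT): [20, 19, 16, 15, 15]
Assign each job to the least loaded machine:
  Machine 1: jobs [20, 15, 15], load = 50
  Machine 2: jobs [19, 16], load = 35
Makespan = max load = 50

50


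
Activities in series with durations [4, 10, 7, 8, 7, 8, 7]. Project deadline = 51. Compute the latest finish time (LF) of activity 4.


LF(activity 4) = deadline - sum of successor durations
Successors: activities 5 through 7 with durations [7, 8, 7]
Sum of successor durations = 22
LF = 51 - 22 = 29

29


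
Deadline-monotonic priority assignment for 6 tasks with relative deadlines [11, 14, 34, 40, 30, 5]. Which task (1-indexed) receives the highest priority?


Sort tasks by relative deadline (ascending):
  Task 6: deadline = 5
  Task 1: deadline = 11
  Task 2: deadline = 14
  Task 5: deadline = 30
  Task 3: deadline = 34
  Task 4: deadline = 40
Priority order (highest first): [6, 1, 2, 5, 3, 4]
Highest priority task = 6

6


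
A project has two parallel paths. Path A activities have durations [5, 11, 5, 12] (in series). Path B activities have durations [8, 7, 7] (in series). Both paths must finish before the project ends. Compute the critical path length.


Path A total = 5 + 11 + 5 + 12 = 33
Path B total = 8 + 7 + 7 = 22
Critical path = longest path = max(33, 22) = 33

33


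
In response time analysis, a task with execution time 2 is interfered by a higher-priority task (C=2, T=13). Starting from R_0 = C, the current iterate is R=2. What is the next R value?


R_next = C + ceil(R_prev / T_hp) * C_hp
ceil(2 / 13) = ceil(0.1538) = 1
Interference = 1 * 2 = 2
R_next = 2 + 2 = 4

4


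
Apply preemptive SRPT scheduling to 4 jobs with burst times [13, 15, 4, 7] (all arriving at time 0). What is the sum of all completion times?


Since all jobs arrive at t=0, SRPT equals SPT ordering.
SPT order: [4, 7, 13, 15]
Completion times:
  Job 1: p=4, C=4
  Job 2: p=7, C=11
  Job 3: p=13, C=24
  Job 4: p=15, C=39
Total completion time = 4 + 11 + 24 + 39 = 78

78


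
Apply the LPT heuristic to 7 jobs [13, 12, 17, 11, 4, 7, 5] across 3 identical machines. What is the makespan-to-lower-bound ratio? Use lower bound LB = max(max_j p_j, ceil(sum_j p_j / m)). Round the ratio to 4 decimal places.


LPT order: [17, 13, 12, 11, 7, 5, 4]
Machine loads after assignment: [22, 24, 23]
LPT makespan = 24
Lower bound = max(max_job, ceil(total/3)) = max(17, 23) = 23
Ratio = 24 / 23 = 1.0435

1.0435


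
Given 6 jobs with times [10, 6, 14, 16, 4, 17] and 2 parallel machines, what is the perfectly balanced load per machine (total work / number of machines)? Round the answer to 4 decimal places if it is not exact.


Total processing time = 10 + 6 + 14 + 16 + 4 + 17 = 67
Number of machines = 2
Ideal balanced load = 67 / 2 = 33.5

33.5


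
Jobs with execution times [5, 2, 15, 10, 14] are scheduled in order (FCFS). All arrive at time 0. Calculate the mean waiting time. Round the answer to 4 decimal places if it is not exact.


FCFS order (as given): [5, 2, 15, 10, 14]
Waiting times:
  Job 1: wait = 0
  Job 2: wait = 5
  Job 3: wait = 7
  Job 4: wait = 22
  Job 5: wait = 32
Sum of waiting times = 66
Average waiting time = 66/5 = 13.2

13.2


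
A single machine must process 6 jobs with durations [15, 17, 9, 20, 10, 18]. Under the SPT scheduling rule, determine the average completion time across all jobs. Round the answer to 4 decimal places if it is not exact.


Sort jobs by processing time (SPT order): [9, 10, 15, 17, 18, 20]
Compute completion times sequentially:
  Job 1: processing = 9, completes at 9
  Job 2: processing = 10, completes at 19
  Job 3: processing = 15, completes at 34
  Job 4: processing = 17, completes at 51
  Job 5: processing = 18, completes at 69
  Job 6: processing = 20, completes at 89
Sum of completion times = 271
Average completion time = 271/6 = 45.1667

45.1667


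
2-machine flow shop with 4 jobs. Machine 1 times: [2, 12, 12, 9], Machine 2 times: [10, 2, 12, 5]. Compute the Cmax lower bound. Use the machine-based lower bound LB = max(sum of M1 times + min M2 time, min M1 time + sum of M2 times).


LB1 = sum(M1 times) + min(M2 times) = 35 + 2 = 37
LB2 = min(M1 times) + sum(M2 times) = 2 + 29 = 31
Lower bound = max(LB1, LB2) = max(37, 31) = 37

37


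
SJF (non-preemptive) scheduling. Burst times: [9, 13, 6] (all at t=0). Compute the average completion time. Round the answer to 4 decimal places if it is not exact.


SJF order (ascending): [6, 9, 13]
Completion times:
  Job 1: burst=6, C=6
  Job 2: burst=9, C=15
  Job 3: burst=13, C=28
Average completion = 49/3 = 16.3333

16.3333


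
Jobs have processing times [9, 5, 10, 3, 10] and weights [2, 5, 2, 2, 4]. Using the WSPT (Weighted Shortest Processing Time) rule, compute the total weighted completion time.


Compute p/w ratios and sort ascending (WSPT): [(5, 5), (3, 2), (10, 4), (9, 2), (10, 2)]
Compute weighted completion times:
  Job (p=5,w=5): C=5, w*C=5*5=25
  Job (p=3,w=2): C=8, w*C=2*8=16
  Job (p=10,w=4): C=18, w*C=4*18=72
  Job (p=9,w=2): C=27, w*C=2*27=54
  Job (p=10,w=2): C=37, w*C=2*37=74
Total weighted completion time = 241

241


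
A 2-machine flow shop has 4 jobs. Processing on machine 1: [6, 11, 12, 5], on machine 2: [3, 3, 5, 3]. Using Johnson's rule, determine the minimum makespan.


Apply Johnson's rule:
  Group 1 (a <= b): []
  Group 2 (a > b): [(3, 12, 5), (1, 6, 3), (2, 11, 3), (4, 5, 3)]
Optimal job order: [3, 1, 2, 4]
Schedule:
  Job 3: M1 done at 12, M2 done at 17
  Job 1: M1 done at 18, M2 done at 21
  Job 2: M1 done at 29, M2 done at 32
  Job 4: M1 done at 34, M2 done at 37
Makespan = 37

37


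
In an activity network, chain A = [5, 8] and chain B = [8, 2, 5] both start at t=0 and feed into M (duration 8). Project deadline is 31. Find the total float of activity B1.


Forward pass: ES(B1) = sum of predecessors on chain B = 0
EF = ES + duration = 0 + 8 = 8
Backward pass: LF(M) = deadline = 31; LS(M) = 31 - 8 = 23
LF(B1) = LS(M) - sum(successors on chain B) = 23 - 7 = 16
LS = LF - duration = 16 - 8 = 8
Total float = LS - ES = 8 - 0 = 8

8


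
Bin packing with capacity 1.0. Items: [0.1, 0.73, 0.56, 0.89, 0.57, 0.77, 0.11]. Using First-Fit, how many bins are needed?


Place items sequentially using First-Fit:
  Item 0.1 -> new Bin 1
  Item 0.73 -> Bin 1 (now 0.83)
  Item 0.56 -> new Bin 2
  Item 0.89 -> new Bin 3
  Item 0.57 -> new Bin 4
  Item 0.77 -> new Bin 5
  Item 0.11 -> Bin 1 (now 0.94)
Total bins used = 5

5


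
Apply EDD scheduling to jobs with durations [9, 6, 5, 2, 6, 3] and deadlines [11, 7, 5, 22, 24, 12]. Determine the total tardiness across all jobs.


Sort by due date (EDD order): [(5, 5), (6, 7), (9, 11), (3, 12), (2, 22), (6, 24)]
Compute completion times and tardiness:
  Job 1: p=5, d=5, C=5, tardiness=max(0,5-5)=0
  Job 2: p=6, d=7, C=11, tardiness=max(0,11-7)=4
  Job 3: p=9, d=11, C=20, tardiness=max(0,20-11)=9
  Job 4: p=3, d=12, C=23, tardiness=max(0,23-12)=11
  Job 5: p=2, d=22, C=25, tardiness=max(0,25-22)=3
  Job 6: p=6, d=24, C=31, tardiness=max(0,31-24)=7
Total tardiness = 34

34


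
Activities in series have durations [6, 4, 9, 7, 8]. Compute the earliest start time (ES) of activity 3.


Activity 3 starts after activities 1 through 2 complete.
Predecessor durations: [6, 4]
ES = 6 + 4 = 10

10


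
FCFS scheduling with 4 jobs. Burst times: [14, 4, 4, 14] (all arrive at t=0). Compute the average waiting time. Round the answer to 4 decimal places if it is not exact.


FCFS order (as given): [14, 4, 4, 14]
Waiting times:
  Job 1: wait = 0
  Job 2: wait = 14
  Job 3: wait = 18
  Job 4: wait = 22
Sum of waiting times = 54
Average waiting time = 54/4 = 13.5

13.5


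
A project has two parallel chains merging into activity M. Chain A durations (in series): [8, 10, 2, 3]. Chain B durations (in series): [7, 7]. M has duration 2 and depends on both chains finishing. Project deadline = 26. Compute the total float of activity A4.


Forward pass: ES(A4) = sum of predecessors on chain A = 20
EF = ES + duration = 20 + 3 = 23
Backward pass: LF(M) = deadline = 26; LS(M) = 26 - 2 = 24
LF(A4) = LS(M) - sum(successors on chain A) = 24 - 0 = 24
LS = LF - duration = 24 - 3 = 21
Total float = LS - ES = 21 - 20 = 1

1


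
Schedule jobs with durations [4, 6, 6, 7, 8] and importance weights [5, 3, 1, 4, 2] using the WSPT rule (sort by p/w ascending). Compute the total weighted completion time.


Compute p/w ratios and sort ascending (WSPT): [(4, 5), (7, 4), (6, 3), (8, 2), (6, 1)]
Compute weighted completion times:
  Job (p=4,w=5): C=4, w*C=5*4=20
  Job (p=7,w=4): C=11, w*C=4*11=44
  Job (p=6,w=3): C=17, w*C=3*17=51
  Job (p=8,w=2): C=25, w*C=2*25=50
  Job (p=6,w=1): C=31, w*C=1*31=31
Total weighted completion time = 196

196


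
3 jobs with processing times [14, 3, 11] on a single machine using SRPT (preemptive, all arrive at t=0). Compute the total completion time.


Since all jobs arrive at t=0, SRPT equals SPT ordering.
SPT order: [3, 11, 14]
Completion times:
  Job 1: p=3, C=3
  Job 2: p=11, C=14
  Job 3: p=14, C=28
Total completion time = 3 + 14 + 28 = 45

45


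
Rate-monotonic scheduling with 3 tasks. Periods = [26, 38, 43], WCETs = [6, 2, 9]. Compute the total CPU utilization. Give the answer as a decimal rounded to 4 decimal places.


Compute individual utilizations (exact fractions):
  Task 1: C/T = 6/26 = 3/13 (approx. 0.2308)
  Task 2: C/T = 2/38 = 1/19 (approx. 0.0526)
  Task 3: C/T = 9/43 (approx. 0.2093)
Total utilization U = 3/13 + 1/19 + 9/43 = 5233/10621
Rounded to 4 decimal places: U = 0.4927
RM (Liu & Layland) bound for 3 tasks = 0.779763; compare with U = 5233/10621 (approx. 0.492703)
U <= bound, so schedulable by RM sufficient condition.

0.4927


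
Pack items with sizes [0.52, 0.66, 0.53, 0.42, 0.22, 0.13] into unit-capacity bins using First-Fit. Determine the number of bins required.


Place items sequentially using First-Fit:
  Item 0.52 -> new Bin 1
  Item 0.66 -> new Bin 2
  Item 0.53 -> new Bin 3
  Item 0.42 -> Bin 1 (now 0.94)
  Item 0.22 -> Bin 2 (now 0.88)
  Item 0.13 -> Bin 3 (now 0.66)
Total bins used = 3

3


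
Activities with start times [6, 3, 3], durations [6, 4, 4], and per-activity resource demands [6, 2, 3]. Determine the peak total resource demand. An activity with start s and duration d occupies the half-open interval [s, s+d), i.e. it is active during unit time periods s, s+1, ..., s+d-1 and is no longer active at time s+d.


Each activity i is active on [start_i, start_i + duration_i).
Compute total resource usage per time slot:
  t=0: active resources = [], total = 0
  t=1: active resources = [], total = 0
  t=2: active resources = [], total = 0
  t=3: active resources = [2, 3], total = 5
  t=4: active resources = [2, 3], total = 5
  t=5: active resources = [2, 3], total = 5
  t=6: active resources = [6, 2, 3], total = 11
  t=7: active resources = [6], total = 6
  t=8: active resources = [6], total = 6
  t=9: active resources = [6], total = 6
  t=10: active resources = [6], total = 6
  t=11: active resources = [6], total = 6
Peak resource demand = 11

11


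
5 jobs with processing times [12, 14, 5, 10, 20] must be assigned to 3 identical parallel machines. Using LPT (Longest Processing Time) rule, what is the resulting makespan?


Sort jobs in decreasing order (LPT): [20, 14, 12, 10, 5]
Assign each job to the least loaded machine:
  Machine 1: jobs [20], load = 20
  Machine 2: jobs [14, 5], load = 19
  Machine 3: jobs [12, 10], load = 22
Makespan = max load = 22

22


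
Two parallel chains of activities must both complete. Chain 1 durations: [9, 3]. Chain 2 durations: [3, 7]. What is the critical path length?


Path A total = 9 + 3 = 12
Path B total = 3 + 7 = 10
Critical path = longest path = max(12, 10) = 12

12


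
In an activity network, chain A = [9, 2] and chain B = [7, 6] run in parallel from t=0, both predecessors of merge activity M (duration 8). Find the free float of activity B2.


ES(B2) = sum of predecessors on chain B = 7
EF(B2) = ES + duration = 7 + 6 = 13
Successor of B2 is M. ES(M) = max(sum(A), sum(B)) = max(11, 13) = 13
Free float = ES(successor) - EF(current) = 13 - 13 = 0

0


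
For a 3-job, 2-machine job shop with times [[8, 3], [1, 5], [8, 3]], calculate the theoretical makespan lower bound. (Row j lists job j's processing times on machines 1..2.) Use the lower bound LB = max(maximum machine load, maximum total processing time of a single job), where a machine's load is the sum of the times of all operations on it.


Machine loads:
  Machine 1: 8 + 1 + 8 = 17
  Machine 2: 3 + 5 + 3 = 11
Max machine load = 17
Job totals:
  Job 1: 11
  Job 2: 6
  Job 3: 11
Max job total = 11
Lower bound = max(17, 11) = 17

17


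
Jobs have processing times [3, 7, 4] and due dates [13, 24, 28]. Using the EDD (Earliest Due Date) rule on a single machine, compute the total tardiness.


Sort by due date (EDD order): [(3, 13), (7, 24), (4, 28)]
Compute completion times and tardiness:
  Job 1: p=3, d=13, C=3, tardiness=max(0,3-13)=0
  Job 2: p=7, d=24, C=10, tardiness=max(0,10-24)=0
  Job 3: p=4, d=28, C=14, tardiness=max(0,14-28)=0
Total tardiness = 0

0


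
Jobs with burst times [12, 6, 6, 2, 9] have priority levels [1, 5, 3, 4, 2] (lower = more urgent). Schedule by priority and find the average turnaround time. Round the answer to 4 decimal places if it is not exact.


Sort by priority (ascending = highest first):
Order: [(1, 12), (2, 9), (3, 6), (4, 2), (5, 6)]
Completion times:
  Priority 1, burst=12, C=12
  Priority 2, burst=9, C=21
  Priority 3, burst=6, C=27
  Priority 4, burst=2, C=29
  Priority 5, burst=6, C=35
Average turnaround = 124/5 = 24.8

24.8


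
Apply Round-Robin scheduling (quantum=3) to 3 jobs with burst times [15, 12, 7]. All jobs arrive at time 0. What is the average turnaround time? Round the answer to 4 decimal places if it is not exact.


Time quantum = 3
Execution trace:
  J1 runs 3 units, time = 3
  J2 runs 3 units, time = 6
  J3 runs 3 units, time = 9
  J1 runs 3 units, time = 12
  J2 runs 3 units, time = 15
  J3 runs 3 units, time = 18
  J1 runs 3 units, time = 21
  J2 runs 3 units, time = 24
  J3 runs 1 units, time = 25
  J1 runs 3 units, time = 28
  J2 runs 3 units, time = 31
  J1 runs 3 units, time = 34
Finish times: [34, 31, 25]
Average turnaround = 90/3 = 30.0

30.0


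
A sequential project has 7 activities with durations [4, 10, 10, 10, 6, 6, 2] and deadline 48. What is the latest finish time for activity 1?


LF(activity 1) = deadline - sum of successor durations
Successors: activities 2 through 7 with durations [10, 10, 10, 6, 6, 2]
Sum of successor durations = 44
LF = 48 - 44 = 4

4


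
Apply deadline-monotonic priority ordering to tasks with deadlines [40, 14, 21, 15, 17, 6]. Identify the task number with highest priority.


Sort tasks by relative deadline (ascending):
  Task 6: deadline = 6
  Task 2: deadline = 14
  Task 4: deadline = 15
  Task 5: deadline = 17
  Task 3: deadline = 21
  Task 1: deadline = 40
Priority order (highest first): [6, 2, 4, 5, 3, 1]
Highest priority task = 6

6


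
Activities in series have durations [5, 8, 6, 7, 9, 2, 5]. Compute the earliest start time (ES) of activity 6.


Activity 6 starts after activities 1 through 5 complete.
Predecessor durations: [5, 8, 6, 7, 9]
ES = 5 + 8 + 6 + 7 + 9 = 35

35


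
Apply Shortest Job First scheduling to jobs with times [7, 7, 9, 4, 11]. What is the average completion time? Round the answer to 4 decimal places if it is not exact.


SJF order (ascending): [4, 7, 7, 9, 11]
Completion times:
  Job 1: burst=4, C=4
  Job 2: burst=7, C=11
  Job 3: burst=7, C=18
  Job 4: burst=9, C=27
  Job 5: burst=11, C=38
Average completion = 98/5 = 19.6

19.6


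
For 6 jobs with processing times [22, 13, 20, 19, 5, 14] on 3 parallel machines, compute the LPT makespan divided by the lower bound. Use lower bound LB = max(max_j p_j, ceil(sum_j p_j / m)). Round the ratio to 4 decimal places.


LPT order: [22, 20, 19, 14, 13, 5]
Machine loads after assignment: [27, 33, 33]
LPT makespan = 33
Lower bound = max(max_job, ceil(total/3)) = max(22, 31) = 31
Ratio = 33 / 31 = 1.0645

1.0645


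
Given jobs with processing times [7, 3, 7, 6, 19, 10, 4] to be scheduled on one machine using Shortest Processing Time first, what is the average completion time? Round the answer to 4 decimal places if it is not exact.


Sort jobs by processing time (SPT order): [3, 4, 6, 7, 7, 10, 19]
Compute completion times sequentially:
  Job 1: processing = 3, completes at 3
  Job 2: processing = 4, completes at 7
  Job 3: processing = 6, completes at 13
  Job 4: processing = 7, completes at 20
  Job 5: processing = 7, completes at 27
  Job 6: processing = 10, completes at 37
  Job 7: processing = 19, completes at 56
Sum of completion times = 163
Average completion time = 163/7 = 23.2857

23.2857


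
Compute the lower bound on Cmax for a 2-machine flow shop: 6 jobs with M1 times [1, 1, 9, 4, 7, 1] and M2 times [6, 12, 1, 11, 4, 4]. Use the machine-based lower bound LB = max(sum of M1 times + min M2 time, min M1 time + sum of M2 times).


LB1 = sum(M1 times) + min(M2 times) = 23 + 1 = 24
LB2 = min(M1 times) + sum(M2 times) = 1 + 38 = 39
Lower bound = max(LB1, LB2) = max(24, 39) = 39

39


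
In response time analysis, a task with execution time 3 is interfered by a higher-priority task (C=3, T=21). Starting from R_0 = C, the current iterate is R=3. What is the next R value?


R_next = C + ceil(R_prev / T_hp) * C_hp
ceil(3 / 21) = ceil(0.1429) = 1
Interference = 1 * 3 = 3
R_next = 3 + 3 = 6

6


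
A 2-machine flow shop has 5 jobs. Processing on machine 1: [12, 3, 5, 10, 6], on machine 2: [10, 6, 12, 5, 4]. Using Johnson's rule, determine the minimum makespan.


Apply Johnson's rule:
  Group 1 (a <= b): [(2, 3, 6), (3, 5, 12)]
  Group 2 (a > b): [(1, 12, 10), (4, 10, 5), (5, 6, 4)]
Optimal job order: [2, 3, 1, 4, 5]
Schedule:
  Job 2: M1 done at 3, M2 done at 9
  Job 3: M1 done at 8, M2 done at 21
  Job 1: M1 done at 20, M2 done at 31
  Job 4: M1 done at 30, M2 done at 36
  Job 5: M1 done at 36, M2 done at 40
Makespan = 40

40


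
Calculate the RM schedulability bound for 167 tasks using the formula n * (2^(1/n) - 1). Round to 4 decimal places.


Compute 2^(1/167) = 1.0041592075
Subtract 1: 1.0041592075 - 1 = 0.0041592075
Multiply by n: 167 * 0.0041592075 = 0.6945876525
Round to 4 dp: 0.6946

0.6946


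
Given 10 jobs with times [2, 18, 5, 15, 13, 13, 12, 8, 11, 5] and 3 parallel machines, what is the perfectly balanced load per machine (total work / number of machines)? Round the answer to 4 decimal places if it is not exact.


Total processing time = 2 + 18 + 5 + 15 + 13 + 13 + 12 + 8 + 11 + 5 = 102
Number of machines = 3
Ideal balanced load = 102 / 3 = 34.0

34.0


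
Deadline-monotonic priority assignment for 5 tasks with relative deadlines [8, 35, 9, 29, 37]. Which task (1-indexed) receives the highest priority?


Sort tasks by relative deadline (ascending):
  Task 1: deadline = 8
  Task 3: deadline = 9
  Task 4: deadline = 29
  Task 2: deadline = 35
  Task 5: deadline = 37
Priority order (highest first): [1, 3, 4, 2, 5]
Highest priority task = 1

1


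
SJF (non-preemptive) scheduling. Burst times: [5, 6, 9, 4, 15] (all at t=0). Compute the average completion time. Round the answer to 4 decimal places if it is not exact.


SJF order (ascending): [4, 5, 6, 9, 15]
Completion times:
  Job 1: burst=4, C=4
  Job 2: burst=5, C=9
  Job 3: burst=6, C=15
  Job 4: burst=9, C=24
  Job 5: burst=15, C=39
Average completion = 91/5 = 18.2

18.2


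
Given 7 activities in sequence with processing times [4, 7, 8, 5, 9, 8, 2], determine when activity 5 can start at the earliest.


Activity 5 starts after activities 1 through 4 complete.
Predecessor durations: [4, 7, 8, 5]
ES = 4 + 7 + 8 + 5 = 24

24


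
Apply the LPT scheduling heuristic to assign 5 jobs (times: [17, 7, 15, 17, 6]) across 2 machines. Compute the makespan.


Sort jobs in decreasing order (LPT): [17, 17, 15, 7, 6]
Assign each job to the least loaded machine:
  Machine 1: jobs [17, 15], load = 32
  Machine 2: jobs [17, 7, 6], load = 30
Makespan = max load = 32

32


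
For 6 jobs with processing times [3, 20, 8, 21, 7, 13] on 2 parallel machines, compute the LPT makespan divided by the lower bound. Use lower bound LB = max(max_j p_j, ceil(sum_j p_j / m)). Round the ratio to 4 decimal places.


LPT order: [21, 20, 13, 8, 7, 3]
Machine loads after assignment: [36, 36]
LPT makespan = 36
Lower bound = max(max_job, ceil(total/2)) = max(21, 36) = 36
Ratio = 36 / 36 = 1.0

1.0


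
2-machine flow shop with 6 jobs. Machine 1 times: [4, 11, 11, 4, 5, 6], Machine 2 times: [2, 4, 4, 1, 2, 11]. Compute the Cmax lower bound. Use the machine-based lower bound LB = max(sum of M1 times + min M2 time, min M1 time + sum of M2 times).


LB1 = sum(M1 times) + min(M2 times) = 41 + 1 = 42
LB2 = min(M1 times) + sum(M2 times) = 4 + 24 = 28
Lower bound = max(LB1, LB2) = max(42, 28) = 42

42


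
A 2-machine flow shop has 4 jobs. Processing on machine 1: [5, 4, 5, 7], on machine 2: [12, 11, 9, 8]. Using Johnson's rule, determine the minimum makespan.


Apply Johnson's rule:
  Group 1 (a <= b): [(2, 4, 11), (1, 5, 12), (3, 5, 9), (4, 7, 8)]
  Group 2 (a > b): []
Optimal job order: [2, 1, 3, 4]
Schedule:
  Job 2: M1 done at 4, M2 done at 15
  Job 1: M1 done at 9, M2 done at 27
  Job 3: M1 done at 14, M2 done at 36
  Job 4: M1 done at 21, M2 done at 44
Makespan = 44

44


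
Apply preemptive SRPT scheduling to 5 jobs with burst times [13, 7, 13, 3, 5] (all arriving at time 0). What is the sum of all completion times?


Since all jobs arrive at t=0, SRPT equals SPT ordering.
SPT order: [3, 5, 7, 13, 13]
Completion times:
  Job 1: p=3, C=3
  Job 2: p=5, C=8
  Job 3: p=7, C=15
  Job 4: p=13, C=28
  Job 5: p=13, C=41
Total completion time = 3 + 8 + 15 + 28 + 41 = 95

95


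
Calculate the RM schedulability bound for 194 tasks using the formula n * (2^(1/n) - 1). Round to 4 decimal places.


Compute 2^(1/194) = 1.0035793141
Subtract 1: 1.0035793141 - 1 = 0.0035793141
Multiply by n: 194 * 0.0035793141 = 0.6943869354
Round to 4 dp: 0.6944

0.6944


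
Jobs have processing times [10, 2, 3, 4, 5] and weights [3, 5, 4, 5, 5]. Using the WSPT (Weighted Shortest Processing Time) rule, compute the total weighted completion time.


Compute p/w ratios and sort ascending (WSPT): [(2, 5), (3, 4), (4, 5), (5, 5), (10, 3)]
Compute weighted completion times:
  Job (p=2,w=5): C=2, w*C=5*2=10
  Job (p=3,w=4): C=5, w*C=4*5=20
  Job (p=4,w=5): C=9, w*C=5*9=45
  Job (p=5,w=5): C=14, w*C=5*14=70
  Job (p=10,w=3): C=24, w*C=3*24=72
Total weighted completion time = 217

217


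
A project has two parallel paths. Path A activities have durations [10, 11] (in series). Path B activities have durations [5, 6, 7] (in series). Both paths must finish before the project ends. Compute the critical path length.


Path A total = 10 + 11 = 21
Path B total = 5 + 6 + 7 = 18
Critical path = longest path = max(21, 18) = 21

21


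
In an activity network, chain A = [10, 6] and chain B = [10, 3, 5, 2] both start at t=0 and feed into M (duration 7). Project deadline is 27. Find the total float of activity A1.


Forward pass: ES(A1) = sum of predecessors on chain A = 0
EF = ES + duration = 0 + 10 = 10
Backward pass: LF(M) = deadline = 27; LS(M) = 27 - 7 = 20
LF(A1) = LS(M) - sum(successors on chain A) = 20 - 6 = 14
LS = LF - duration = 14 - 10 = 4
Total float = LS - ES = 4 - 0 = 4

4


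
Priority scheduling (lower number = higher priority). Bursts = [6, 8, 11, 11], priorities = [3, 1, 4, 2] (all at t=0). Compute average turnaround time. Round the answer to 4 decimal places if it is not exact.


Sort by priority (ascending = highest first):
Order: [(1, 8), (2, 11), (3, 6), (4, 11)]
Completion times:
  Priority 1, burst=8, C=8
  Priority 2, burst=11, C=19
  Priority 3, burst=6, C=25
  Priority 4, burst=11, C=36
Average turnaround = 88/4 = 22.0

22.0


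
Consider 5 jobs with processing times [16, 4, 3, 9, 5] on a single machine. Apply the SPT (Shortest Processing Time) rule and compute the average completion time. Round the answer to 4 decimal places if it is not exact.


Sort jobs by processing time (SPT order): [3, 4, 5, 9, 16]
Compute completion times sequentially:
  Job 1: processing = 3, completes at 3
  Job 2: processing = 4, completes at 7
  Job 3: processing = 5, completes at 12
  Job 4: processing = 9, completes at 21
  Job 5: processing = 16, completes at 37
Sum of completion times = 80
Average completion time = 80/5 = 16.0

16.0


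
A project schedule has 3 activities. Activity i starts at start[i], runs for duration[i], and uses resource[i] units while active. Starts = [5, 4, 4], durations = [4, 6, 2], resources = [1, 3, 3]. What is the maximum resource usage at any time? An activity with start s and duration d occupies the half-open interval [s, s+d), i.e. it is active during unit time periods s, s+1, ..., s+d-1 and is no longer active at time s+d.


Each activity i is active on [start_i, start_i + duration_i).
Compute total resource usage per time slot:
  t=0: active resources = [], total = 0
  t=1: active resources = [], total = 0
  t=2: active resources = [], total = 0
  t=3: active resources = [], total = 0
  t=4: active resources = [3, 3], total = 6
  t=5: active resources = [1, 3, 3], total = 7
  t=6: active resources = [1, 3], total = 4
  t=7: active resources = [1, 3], total = 4
  t=8: active resources = [1, 3], total = 4
  t=9: active resources = [3], total = 3
Peak resource demand = 7

7


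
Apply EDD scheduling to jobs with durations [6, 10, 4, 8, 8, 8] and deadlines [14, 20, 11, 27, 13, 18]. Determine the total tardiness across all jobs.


Sort by due date (EDD order): [(4, 11), (8, 13), (6, 14), (8, 18), (10, 20), (8, 27)]
Compute completion times and tardiness:
  Job 1: p=4, d=11, C=4, tardiness=max(0,4-11)=0
  Job 2: p=8, d=13, C=12, tardiness=max(0,12-13)=0
  Job 3: p=6, d=14, C=18, tardiness=max(0,18-14)=4
  Job 4: p=8, d=18, C=26, tardiness=max(0,26-18)=8
  Job 5: p=10, d=20, C=36, tardiness=max(0,36-20)=16
  Job 6: p=8, d=27, C=44, tardiness=max(0,44-27)=17
Total tardiness = 45

45


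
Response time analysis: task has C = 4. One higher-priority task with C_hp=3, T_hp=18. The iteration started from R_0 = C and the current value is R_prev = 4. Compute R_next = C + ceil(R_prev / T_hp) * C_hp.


R_next = C + ceil(R_prev / T_hp) * C_hp
ceil(4 / 18) = ceil(0.2222) = 1
Interference = 1 * 3 = 3
R_next = 4 + 3 = 7

7


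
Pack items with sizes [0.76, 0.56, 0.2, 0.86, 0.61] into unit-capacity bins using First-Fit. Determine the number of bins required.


Place items sequentially using First-Fit:
  Item 0.76 -> new Bin 1
  Item 0.56 -> new Bin 2
  Item 0.2 -> Bin 1 (now 0.96)
  Item 0.86 -> new Bin 3
  Item 0.61 -> new Bin 4
Total bins used = 4

4


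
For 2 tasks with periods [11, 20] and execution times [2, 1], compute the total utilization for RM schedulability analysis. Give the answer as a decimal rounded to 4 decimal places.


Compute individual utilizations (exact fractions):
  Task 1: C/T = 2/11 (approx. 0.1818)
  Task 2: C/T = 1/20 (approx. 0.05)
Total utilization U = 2/11 + 1/20 = 51/220
Rounded to 4 decimal places: U = 0.2318
RM (Liu & Layland) bound for 2 tasks = 0.828427; compare with U = 51/220 (approx. 0.231818)
U <= bound, so schedulable by RM sufficient condition.

0.2318


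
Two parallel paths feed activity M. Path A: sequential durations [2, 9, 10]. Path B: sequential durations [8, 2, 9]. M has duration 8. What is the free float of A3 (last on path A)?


ES(A3) = sum of predecessors on chain A = 11
EF(A3) = ES + duration = 11 + 10 = 21
Successor of A3 is M. ES(M) = max(sum(A), sum(B)) = max(21, 19) = 21
Free float = ES(successor) - EF(current) = 21 - 21 = 0

0


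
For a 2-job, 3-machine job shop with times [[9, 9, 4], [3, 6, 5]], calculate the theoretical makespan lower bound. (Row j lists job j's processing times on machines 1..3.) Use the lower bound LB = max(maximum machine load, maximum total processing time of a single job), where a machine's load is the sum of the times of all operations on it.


Machine loads:
  Machine 1: 9 + 3 = 12
  Machine 2: 9 + 6 = 15
  Machine 3: 4 + 5 = 9
Max machine load = 15
Job totals:
  Job 1: 22
  Job 2: 14
Max job total = 22
Lower bound = max(15, 22) = 22

22


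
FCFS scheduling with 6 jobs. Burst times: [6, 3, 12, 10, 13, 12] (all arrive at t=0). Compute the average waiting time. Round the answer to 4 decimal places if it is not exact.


FCFS order (as given): [6, 3, 12, 10, 13, 12]
Waiting times:
  Job 1: wait = 0
  Job 2: wait = 6
  Job 3: wait = 9
  Job 4: wait = 21
  Job 5: wait = 31
  Job 6: wait = 44
Sum of waiting times = 111
Average waiting time = 111/6 = 18.5

18.5


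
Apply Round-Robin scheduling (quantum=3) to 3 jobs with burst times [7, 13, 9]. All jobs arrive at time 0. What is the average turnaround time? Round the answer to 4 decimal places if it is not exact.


Time quantum = 3
Execution trace:
  J1 runs 3 units, time = 3
  J2 runs 3 units, time = 6
  J3 runs 3 units, time = 9
  J1 runs 3 units, time = 12
  J2 runs 3 units, time = 15
  J3 runs 3 units, time = 18
  J1 runs 1 units, time = 19
  J2 runs 3 units, time = 22
  J3 runs 3 units, time = 25
  J2 runs 3 units, time = 28
  J2 runs 1 units, time = 29
Finish times: [19, 29, 25]
Average turnaround = 73/3 = 24.3333

24.3333


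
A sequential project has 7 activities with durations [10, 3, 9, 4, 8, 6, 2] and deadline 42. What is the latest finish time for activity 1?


LF(activity 1) = deadline - sum of successor durations
Successors: activities 2 through 7 with durations [3, 9, 4, 8, 6, 2]
Sum of successor durations = 32
LF = 42 - 32 = 10

10


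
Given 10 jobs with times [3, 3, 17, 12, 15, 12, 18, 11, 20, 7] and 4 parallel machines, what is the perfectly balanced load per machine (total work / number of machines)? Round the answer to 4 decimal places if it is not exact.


Total processing time = 3 + 3 + 17 + 12 + 15 + 12 + 18 + 11 + 20 + 7 = 118
Number of machines = 4
Ideal balanced load = 118 / 4 = 29.5

29.5


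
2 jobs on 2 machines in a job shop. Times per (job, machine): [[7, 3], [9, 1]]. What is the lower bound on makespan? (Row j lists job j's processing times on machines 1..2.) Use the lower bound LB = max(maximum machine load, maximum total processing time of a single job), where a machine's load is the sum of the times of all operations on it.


Machine loads:
  Machine 1: 7 + 9 = 16
  Machine 2: 3 + 1 = 4
Max machine load = 16
Job totals:
  Job 1: 10
  Job 2: 10
Max job total = 10
Lower bound = max(16, 10) = 16

16


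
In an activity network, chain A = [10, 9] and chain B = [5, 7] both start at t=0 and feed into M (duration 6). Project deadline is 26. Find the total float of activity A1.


Forward pass: ES(A1) = sum of predecessors on chain A = 0
EF = ES + duration = 0 + 10 = 10
Backward pass: LF(M) = deadline = 26; LS(M) = 26 - 6 = 20
LF(A1) = LS(M) - sum(successors on chain A) = 20 - 9 = 11
LS = LF - duration = 11 - 10 = 1
Total float = LS - ES = 1 - 0 = 1

1


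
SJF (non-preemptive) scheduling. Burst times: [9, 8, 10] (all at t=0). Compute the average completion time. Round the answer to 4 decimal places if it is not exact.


SJF order (ascending): [8, 9, 10]
Completion times:
  Job 1: burst=8, C=8
  Job 2: burst=9, C=17
  Job 3: burst=10, C=27
Average completion = 52/3 = 17.3333

17.3333


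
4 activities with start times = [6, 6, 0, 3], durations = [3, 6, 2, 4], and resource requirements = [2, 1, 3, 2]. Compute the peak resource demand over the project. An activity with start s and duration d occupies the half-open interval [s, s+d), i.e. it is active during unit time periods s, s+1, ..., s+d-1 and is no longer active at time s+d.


Each activity i is active on [start_i, start_i + duration_i).
Compute total resource usage per time slot:
  t=0: active resources = [3], total = 3
  t=1: active resources = [3], total = 3
  t=2: active resources = [], total = 0
  t=3: active resources = [2], total = 2
  t=4: active resources = [2], total = 2
  t=5: active resources = [2], total = 2
  t=6: active resources = [2, 1, 2], total = 5
  t=7: active resources = [2, 1], total = 3
  t=8: active resources = [2, 1], total = 3
  t=9: active resources = [1], total = 1
  t=10: active resources = [1], total = 1
  t=11: active resources = [1], total = 1
Peak resource demand = 5

5


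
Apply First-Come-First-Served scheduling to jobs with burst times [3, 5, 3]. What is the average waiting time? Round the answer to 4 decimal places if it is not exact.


FCFS order (as given): [3, 5, 3]
Waiting times:
  Job 1: wait = 0
  Job 2: wait = 3
  Job 3: wait = 8
Sum of waiting times = 11
Average waiting time = 11/3 = 3.6667

3.6667


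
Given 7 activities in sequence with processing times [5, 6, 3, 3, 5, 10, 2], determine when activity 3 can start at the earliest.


Activity 3 starts after activities 1 through 2 complete.
Predecessor durations: [5, 6]
ES = 5 + 6 = 11

11


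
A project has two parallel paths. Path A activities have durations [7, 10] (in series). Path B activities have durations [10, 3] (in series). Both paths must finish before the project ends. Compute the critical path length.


Path A total = 7 + 10 = 17
Path B total = 10 + 3 = 13
Critical path = longest path = max(17, 13) = 17

17
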